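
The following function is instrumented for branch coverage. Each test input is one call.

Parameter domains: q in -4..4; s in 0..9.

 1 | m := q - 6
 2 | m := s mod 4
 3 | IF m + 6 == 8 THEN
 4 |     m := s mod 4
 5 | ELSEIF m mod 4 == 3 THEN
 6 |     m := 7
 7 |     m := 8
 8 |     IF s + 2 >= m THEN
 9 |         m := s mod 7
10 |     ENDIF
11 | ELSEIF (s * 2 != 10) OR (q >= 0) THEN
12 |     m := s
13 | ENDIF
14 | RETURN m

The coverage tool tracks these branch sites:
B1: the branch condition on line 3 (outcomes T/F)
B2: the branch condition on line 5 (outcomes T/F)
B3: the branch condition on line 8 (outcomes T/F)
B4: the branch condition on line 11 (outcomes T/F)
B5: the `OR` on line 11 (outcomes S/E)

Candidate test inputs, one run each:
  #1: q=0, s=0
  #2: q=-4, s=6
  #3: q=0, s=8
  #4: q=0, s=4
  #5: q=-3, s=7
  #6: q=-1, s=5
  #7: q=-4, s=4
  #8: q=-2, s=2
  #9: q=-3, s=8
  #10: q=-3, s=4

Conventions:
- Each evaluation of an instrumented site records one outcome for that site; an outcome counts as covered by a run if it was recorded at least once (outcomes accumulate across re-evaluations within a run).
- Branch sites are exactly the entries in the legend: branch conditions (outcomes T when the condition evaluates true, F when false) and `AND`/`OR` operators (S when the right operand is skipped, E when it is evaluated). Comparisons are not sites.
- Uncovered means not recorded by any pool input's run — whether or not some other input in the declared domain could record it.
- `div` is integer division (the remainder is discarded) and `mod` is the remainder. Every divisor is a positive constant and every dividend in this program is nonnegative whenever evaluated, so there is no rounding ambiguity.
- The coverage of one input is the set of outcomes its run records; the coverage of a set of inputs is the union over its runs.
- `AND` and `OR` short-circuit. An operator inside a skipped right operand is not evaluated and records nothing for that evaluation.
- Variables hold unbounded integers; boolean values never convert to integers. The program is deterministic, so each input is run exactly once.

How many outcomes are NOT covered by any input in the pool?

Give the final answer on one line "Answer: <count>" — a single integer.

input #1, q=0, s=0: events B1->F, B2->F, B5->S, B4->T; outcomes B1=F, B2=F, B4=T, B5=S
input #2, q=-4, s=6: events B1->T; outcomes B1=T
input #3, q=0, s=8: events B1->F, B2->F, B5->S, B4->T; outcomes B1=F, B2=F, B4=T, B5=S
input #4, q=0, s=4: events B1->F, B2->F, B5->S, B4->T; outcomes B1=F, B2=F, B4=T, B5=S
input #5, q=-3, s=7: events B1->F, B2->T, B3->T; outcomes B1=F, B2=T, B3=T
input #6, q=-1, s=5: events B1->F, B2->F, B5->E, B4->F; outcomes B1=F, B2=F, B4=F, B5=E
input #7, q=-4, s=4: events B1->F, B2->F, B5->S, B4->T; outcomes B1=F, B2=F, B4=T, B5=S
input #8, q=-2, s=2: events B1->T; outcomes B1=T
input #9, q=-3, s=8: events B1->F, B2->F, B5->S, B4->T; outcomes B1=F, B2=F, B4=T, B5=S
input #10, q=-3, s=4: events B1->F, B2->F, B5->S, B4->T; outcomes B1=F, B2=F, B4=T, B5=S
union over the pool: B1=T, B1=F, B2=T, B2=F, B3=T, B4=T, B4=F, B5=S, B5=E
uncovered (1 of 10): B3=F

Answer: 1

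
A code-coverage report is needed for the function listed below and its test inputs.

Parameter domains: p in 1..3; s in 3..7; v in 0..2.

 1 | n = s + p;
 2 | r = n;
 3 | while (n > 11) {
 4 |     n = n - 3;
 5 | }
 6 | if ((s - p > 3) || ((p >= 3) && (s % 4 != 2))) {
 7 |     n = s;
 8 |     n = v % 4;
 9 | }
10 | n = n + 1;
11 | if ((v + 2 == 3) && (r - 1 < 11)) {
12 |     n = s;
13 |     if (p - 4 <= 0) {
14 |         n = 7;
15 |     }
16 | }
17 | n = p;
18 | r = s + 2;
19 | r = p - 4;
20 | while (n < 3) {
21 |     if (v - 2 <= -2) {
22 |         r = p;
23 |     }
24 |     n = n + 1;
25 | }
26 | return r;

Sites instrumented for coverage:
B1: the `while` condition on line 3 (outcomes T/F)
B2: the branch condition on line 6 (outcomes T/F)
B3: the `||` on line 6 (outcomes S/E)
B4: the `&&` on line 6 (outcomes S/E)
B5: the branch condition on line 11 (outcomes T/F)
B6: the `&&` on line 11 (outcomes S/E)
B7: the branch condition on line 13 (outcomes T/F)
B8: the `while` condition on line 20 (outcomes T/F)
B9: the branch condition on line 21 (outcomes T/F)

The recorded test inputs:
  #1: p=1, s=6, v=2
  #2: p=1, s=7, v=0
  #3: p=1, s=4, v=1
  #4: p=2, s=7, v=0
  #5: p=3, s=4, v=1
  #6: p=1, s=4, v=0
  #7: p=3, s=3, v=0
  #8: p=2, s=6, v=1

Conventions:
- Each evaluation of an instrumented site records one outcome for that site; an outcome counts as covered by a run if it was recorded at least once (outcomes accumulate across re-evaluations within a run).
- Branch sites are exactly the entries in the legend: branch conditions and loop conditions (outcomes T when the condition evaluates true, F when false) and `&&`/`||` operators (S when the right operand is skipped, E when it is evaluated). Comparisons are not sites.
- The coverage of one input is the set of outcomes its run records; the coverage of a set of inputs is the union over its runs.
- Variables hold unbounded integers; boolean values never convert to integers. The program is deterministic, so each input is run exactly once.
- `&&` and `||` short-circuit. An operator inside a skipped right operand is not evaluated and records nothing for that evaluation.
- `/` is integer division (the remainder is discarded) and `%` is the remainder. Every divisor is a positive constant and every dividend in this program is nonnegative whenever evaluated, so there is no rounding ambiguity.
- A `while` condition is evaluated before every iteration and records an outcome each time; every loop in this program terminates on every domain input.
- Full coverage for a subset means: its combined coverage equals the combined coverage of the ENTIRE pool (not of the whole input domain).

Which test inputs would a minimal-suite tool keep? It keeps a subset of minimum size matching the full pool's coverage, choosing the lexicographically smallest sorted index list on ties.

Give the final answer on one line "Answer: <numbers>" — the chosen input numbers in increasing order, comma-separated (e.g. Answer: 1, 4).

input #1, p=1, s=6, v=2: events B1->F, B3->S, B2->T, B6->S, B5->F, B8->T, B9->F, B8->T, B9->F, B8->F; outcomes B1=F, B2=T, B3=S, B5=F, B6=S, B8=T, B8=F, B9=F
input #2, p=1, s=7, v=0: events B1->F, B3->S, B2->T, B6->S, B5->F, B8->T, B9->T, B8->T, B9->T, B8->F; outcomes B1=F, B2=T, B3=S, B5=F, B6=S, B8=T, B8=F, B9=T
input #3, p=1, s=4, v=1: events B1->F, B3->E, B4->S, B2->F, B6->E, B5->T, B7->T, B8->T, B9->F, B8->T, B9->F, B8->F; outcomes B1=F, B2=F, B3=E, B4=S, B5=T, B6=E, B7=T, B8=T, B8=F, B9=F
input #4, p=2, s=7, v=0: events B1->F, B3->S, B2->T, B6->S, B5->F, B8->T, B9->T, B8->F; outcomes B1=F, B2=T, B3=S, B5=F, B6=S, B8=T, B8=F, B9=T
input #5, p=3, s=4, v=1: events B1->F, B3->E, B4->E, B2->T, B6->E, B5->T, B7->T, B8->F; outcomes B1=F, B2=T, B3=E, B4=E, B5=T, B6=E, B7=T, B8=F
input #6, p=1, s=4, v=0: events B1->F, B3->E, B4->S, B2->F, B6->S, B5->F, B8->T, B9->T, B8->T, B9->T, B8->F; outcomes B1=F, B2=F, B3=E, B4=S, B5=F, B6=S, B8=T, B8=F, B9=T
input #7, p=3, s=3, v=0: events B1->F, B3->E, B4->E, B2->T, B6->S, B5->F, B8->F; outcomes B1=F, B2=T, B3=E, B4=E, B5=F, B6=S, B8=F
input #8, p=2, s=6, v=1: events B1->F, B3->S, B2->T, B6->E, B5->T, B7->T, B8->T, B9->F, B8->F; outcomes B1=F, B2=T, B3=S, B5=T, B6=E, B7=T, B8=T, B8=F, B9=F
union over all inputs: B1=F, B2=T, B2=F, B3=S, B3=E, B4=S, B4=E, B5=T, B5=F, B6=S, B6=E, B7=T, B8=T, B8=F, B9=T, B9=F (16 outcomes)
no size-1 subset reaches all 16 outcomes (best union: 10/16)
no size-2 subset reaches all 16 outcomes (best union: 15/16)
the canonical winner is {1, 5, 6}: size 3, full 16-outcome coverage, earliest index list among size-3 covers

Answer: 1, 5, 6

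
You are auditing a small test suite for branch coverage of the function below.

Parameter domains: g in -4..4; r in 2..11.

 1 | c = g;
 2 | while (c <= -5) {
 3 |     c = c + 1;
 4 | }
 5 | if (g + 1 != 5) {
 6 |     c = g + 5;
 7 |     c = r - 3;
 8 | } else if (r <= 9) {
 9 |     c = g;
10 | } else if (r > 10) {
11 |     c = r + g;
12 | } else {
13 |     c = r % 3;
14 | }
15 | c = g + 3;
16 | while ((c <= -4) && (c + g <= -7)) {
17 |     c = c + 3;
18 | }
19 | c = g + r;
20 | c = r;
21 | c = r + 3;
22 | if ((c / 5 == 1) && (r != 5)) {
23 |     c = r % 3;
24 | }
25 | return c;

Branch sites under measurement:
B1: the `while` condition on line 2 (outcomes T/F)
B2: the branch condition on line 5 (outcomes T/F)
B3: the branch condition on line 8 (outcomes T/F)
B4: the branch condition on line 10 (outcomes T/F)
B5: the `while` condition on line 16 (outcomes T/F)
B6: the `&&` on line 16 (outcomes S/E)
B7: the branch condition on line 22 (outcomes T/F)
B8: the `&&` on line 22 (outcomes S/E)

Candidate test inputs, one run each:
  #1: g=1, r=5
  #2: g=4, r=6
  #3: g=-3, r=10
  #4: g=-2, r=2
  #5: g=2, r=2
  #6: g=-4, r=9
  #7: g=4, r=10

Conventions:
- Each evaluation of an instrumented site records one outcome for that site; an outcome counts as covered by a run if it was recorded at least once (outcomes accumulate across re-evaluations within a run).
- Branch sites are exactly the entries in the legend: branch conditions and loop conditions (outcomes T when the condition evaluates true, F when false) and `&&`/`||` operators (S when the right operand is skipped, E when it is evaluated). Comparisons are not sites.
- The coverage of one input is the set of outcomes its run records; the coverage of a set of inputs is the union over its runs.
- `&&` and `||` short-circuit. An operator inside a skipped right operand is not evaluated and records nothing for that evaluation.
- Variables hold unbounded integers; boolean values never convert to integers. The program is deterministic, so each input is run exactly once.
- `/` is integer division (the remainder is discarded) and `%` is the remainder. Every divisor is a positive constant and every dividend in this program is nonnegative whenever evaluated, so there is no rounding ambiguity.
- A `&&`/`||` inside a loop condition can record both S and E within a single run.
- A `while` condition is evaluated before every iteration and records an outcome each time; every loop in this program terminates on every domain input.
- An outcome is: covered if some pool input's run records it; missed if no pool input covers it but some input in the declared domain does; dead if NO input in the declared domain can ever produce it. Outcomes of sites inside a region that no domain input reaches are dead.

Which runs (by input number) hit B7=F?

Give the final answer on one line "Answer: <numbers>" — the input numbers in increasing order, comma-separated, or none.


input #1 (g=1, r=5): hits B7=F
input #2 (g=4, r=6): never hits B7=F
input #3 (g=-3, r=10): hits B7=F
input #4 (g=-2, r=2): never hits B7=F
input #5 (g=2, r=2): never hits B7=F
input #6 (g=-4, r=9): hits B7=F
input #7 (g=4, r=10): hits B7=F
Answer: 1, 3, 6, 7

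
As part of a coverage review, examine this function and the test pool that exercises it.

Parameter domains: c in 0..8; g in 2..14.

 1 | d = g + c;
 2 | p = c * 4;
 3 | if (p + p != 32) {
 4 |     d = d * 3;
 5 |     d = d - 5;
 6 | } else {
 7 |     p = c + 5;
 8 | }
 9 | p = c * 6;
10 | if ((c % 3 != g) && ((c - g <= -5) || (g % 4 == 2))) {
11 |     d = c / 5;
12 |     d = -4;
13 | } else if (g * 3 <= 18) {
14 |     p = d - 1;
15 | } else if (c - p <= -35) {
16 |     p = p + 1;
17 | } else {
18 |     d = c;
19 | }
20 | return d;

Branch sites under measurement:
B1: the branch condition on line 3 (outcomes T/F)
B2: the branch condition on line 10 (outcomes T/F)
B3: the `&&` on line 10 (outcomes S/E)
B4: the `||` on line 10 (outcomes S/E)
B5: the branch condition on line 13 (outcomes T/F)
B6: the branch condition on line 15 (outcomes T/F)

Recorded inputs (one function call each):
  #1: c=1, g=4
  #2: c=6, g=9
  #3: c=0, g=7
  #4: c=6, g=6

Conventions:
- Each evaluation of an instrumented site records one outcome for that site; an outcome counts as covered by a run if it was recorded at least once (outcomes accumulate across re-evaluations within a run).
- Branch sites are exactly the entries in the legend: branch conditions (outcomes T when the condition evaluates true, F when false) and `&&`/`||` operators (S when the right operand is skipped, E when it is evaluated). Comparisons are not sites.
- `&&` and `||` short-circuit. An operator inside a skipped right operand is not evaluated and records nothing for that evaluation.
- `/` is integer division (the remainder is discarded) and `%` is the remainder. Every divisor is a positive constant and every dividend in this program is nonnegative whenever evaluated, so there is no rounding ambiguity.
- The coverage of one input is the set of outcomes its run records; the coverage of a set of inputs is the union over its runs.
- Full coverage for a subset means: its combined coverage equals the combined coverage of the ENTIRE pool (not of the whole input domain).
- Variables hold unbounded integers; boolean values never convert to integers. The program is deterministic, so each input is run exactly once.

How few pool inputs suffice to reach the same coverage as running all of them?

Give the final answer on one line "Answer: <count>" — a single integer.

input #1, c=1, g=4: events B1->T, B3->E, B4->E, B2->F, B5->T; outcomes B1=T, B2=F, B3=E, B4=E, B5=T
input #2, c=6, g=9: events B1->T, B3->E, B4->E, B2->F, B5->F, B6->F; outcomes B1=T, B2=F, B3=E, B4=E, B5=F, B6=F
input #3, c=0, g=7: events B1->T, B3->E, B4->S, B2->T; outcomes B1=T, B2=T, B3=E, B4=S
input #4, c=6, g=6: events B1->T, B3->E, B4->E, B2->T; outcomes B1=T, B2=T, B3=E, B4=E
together the pool reaches 9 outcomes: B1=T, B2=T, B2=F, B3=E, B4=S, B4=E, B5=T, B5=F, B6=F
size 1 is not enough: best union over all size-1 subsets is 6/9
size 2 is not enough: best union over all size-2 subsets is 8/9
size 3: inputs {1, 2, 3} cover all 9 outcomes, and no lexicographically smaller subset of this size does

Answer: 3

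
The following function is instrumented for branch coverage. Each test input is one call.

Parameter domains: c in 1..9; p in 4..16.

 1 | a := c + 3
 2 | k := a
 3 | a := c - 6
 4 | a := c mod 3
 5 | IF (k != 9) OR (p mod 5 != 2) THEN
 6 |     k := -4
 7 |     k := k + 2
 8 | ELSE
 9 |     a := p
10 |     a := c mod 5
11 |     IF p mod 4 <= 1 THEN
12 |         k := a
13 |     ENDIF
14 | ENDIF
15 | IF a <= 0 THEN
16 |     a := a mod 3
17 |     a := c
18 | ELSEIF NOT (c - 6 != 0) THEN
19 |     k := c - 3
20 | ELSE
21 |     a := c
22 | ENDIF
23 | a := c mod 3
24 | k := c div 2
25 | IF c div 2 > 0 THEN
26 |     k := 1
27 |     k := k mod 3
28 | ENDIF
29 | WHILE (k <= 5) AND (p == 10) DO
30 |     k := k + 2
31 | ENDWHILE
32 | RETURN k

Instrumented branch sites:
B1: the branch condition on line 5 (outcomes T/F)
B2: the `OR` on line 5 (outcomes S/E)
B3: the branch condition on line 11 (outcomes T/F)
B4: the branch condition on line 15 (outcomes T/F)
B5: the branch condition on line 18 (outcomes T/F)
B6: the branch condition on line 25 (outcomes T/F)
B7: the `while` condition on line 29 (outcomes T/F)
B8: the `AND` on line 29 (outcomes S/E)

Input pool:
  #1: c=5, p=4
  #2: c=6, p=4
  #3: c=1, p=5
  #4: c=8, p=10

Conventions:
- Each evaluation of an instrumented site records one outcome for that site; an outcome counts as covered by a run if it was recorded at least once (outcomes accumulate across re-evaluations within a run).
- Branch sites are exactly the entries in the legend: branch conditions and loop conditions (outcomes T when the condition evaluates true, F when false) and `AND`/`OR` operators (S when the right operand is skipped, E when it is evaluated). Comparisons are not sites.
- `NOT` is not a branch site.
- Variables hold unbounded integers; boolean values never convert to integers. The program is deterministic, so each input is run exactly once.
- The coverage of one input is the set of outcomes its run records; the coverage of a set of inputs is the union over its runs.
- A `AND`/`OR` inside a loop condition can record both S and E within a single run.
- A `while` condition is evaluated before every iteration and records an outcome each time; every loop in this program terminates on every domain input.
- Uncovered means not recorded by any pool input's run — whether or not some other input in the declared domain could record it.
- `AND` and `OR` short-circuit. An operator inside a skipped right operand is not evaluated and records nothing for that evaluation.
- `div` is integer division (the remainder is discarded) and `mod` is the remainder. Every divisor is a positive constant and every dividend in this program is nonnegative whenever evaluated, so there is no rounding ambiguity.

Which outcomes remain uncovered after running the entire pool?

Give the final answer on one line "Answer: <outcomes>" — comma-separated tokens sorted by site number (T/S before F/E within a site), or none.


input #1, c=5, p=4: events B2->S, B1->T, B4->F, B5->F, B6->T, B8->E, B7->F; outcomes B1=T, B2=S, B4=F, B5=F, B6=T, B7=F, B8=E
input #2, c=6, p=4: events B2->E, B1->T, B4->T, B6->T, B8->E, B7->F; outcomes B1=T, B2=E, B4=T, B6=T, B7=F, B8=E
input #3, c=1, p=5: events B2->S, B1->T, B4->F, B5->F, B6->F, B8->E, B7->F; outcomes B1=T, B2=S, B4=F, B5=F, B6=F, B7=F, B8=E
input #4, c=8, p=10: events B2->S, B1->T, B4->F, B5->F, B6->T, B8->E, B7->T, B8->E, B7->T, B8->E, B7->T, B8->S, B7->F; outcomes B1=T, B2=S, B4=F, B5=F, B6=T, B7=T, B7=F, B8=S, B8=E
union over the pool: B1=T, B2=S, B2=E, B4=T, B4=F, B5=F, B6=T, B6=F, B7=T, B7=F, B8=S, B8=E
uncovered (4 of 16): B1=F, B3=T, B3=F, B5=T
Answer: B1=F, B3=T, B3=F, B5=T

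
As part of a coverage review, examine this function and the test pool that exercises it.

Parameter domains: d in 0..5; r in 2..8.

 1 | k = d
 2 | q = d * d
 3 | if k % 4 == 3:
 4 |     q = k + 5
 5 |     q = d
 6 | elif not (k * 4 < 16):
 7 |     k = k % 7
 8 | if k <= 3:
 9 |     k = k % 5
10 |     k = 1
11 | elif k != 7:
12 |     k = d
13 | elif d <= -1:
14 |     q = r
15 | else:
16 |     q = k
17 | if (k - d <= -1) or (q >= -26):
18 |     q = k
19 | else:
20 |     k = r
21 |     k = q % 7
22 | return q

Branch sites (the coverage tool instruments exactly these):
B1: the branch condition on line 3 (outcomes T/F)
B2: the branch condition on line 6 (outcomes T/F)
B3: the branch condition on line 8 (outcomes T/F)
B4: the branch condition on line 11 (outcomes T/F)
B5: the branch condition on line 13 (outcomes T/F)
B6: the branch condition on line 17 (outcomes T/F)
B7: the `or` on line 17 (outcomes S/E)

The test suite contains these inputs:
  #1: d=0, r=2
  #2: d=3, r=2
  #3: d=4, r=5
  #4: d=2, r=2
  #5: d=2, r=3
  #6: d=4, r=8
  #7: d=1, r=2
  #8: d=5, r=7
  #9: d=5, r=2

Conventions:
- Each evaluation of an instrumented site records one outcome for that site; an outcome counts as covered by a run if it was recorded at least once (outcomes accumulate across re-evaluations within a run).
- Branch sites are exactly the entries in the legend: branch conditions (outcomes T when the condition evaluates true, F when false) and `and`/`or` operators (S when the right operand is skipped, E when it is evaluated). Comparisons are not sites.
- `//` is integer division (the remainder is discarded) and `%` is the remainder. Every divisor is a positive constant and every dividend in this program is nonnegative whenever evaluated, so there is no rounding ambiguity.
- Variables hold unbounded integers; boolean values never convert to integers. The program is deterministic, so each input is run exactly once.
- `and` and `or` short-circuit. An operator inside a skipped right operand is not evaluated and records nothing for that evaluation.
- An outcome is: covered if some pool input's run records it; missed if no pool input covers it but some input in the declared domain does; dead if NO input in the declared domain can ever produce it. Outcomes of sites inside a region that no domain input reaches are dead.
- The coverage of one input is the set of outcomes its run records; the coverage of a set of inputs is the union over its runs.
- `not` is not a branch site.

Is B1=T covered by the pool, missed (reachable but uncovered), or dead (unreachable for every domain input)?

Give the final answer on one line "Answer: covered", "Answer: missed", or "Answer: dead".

B1=T is recorded by pool input(s) 2 -> covered

Answer: covered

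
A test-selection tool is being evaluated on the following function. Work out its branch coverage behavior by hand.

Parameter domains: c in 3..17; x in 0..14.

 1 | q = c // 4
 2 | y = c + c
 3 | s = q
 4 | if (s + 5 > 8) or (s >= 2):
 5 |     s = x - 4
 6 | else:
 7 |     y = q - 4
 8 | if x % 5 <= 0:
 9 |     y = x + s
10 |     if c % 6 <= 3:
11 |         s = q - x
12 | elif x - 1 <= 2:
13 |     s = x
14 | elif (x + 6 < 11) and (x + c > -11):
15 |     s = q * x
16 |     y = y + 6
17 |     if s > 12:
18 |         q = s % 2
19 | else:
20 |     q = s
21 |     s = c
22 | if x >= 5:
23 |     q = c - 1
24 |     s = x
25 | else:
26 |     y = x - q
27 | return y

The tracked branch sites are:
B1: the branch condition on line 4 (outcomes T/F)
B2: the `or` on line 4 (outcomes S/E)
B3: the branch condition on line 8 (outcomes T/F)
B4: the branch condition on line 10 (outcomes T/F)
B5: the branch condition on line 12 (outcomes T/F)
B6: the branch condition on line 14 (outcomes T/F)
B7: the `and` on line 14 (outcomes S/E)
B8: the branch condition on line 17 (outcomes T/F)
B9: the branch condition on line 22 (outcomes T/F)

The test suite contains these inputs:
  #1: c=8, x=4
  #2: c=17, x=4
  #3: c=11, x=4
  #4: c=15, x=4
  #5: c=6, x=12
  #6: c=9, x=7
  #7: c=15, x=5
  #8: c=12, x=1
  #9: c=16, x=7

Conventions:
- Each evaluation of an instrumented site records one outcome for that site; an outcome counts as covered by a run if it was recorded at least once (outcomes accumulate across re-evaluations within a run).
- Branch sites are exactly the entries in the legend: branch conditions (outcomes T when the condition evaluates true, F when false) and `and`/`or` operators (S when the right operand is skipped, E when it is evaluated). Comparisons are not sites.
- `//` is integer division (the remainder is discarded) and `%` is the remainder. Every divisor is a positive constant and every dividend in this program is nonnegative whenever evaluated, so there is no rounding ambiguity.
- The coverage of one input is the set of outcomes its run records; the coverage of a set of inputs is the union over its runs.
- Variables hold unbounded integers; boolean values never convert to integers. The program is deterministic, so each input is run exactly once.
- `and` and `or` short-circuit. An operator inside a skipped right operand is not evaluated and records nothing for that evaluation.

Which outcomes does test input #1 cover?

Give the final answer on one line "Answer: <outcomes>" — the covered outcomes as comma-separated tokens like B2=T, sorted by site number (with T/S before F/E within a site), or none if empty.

Tracing the run of input #1 (c=8, x=4):
  B2->E, B1->T, B3->F, B5->F, B7->E, B6->T, B8->F, B9->F
distinct outcomes covered: B1=T, B2=E, B3=F, B5=F, B6=T, B7=E, B8=F, B9=F

Answer: B1=T, B2=E, B3=F, B5=F, B6=T, B7=E, B8=F, B9=F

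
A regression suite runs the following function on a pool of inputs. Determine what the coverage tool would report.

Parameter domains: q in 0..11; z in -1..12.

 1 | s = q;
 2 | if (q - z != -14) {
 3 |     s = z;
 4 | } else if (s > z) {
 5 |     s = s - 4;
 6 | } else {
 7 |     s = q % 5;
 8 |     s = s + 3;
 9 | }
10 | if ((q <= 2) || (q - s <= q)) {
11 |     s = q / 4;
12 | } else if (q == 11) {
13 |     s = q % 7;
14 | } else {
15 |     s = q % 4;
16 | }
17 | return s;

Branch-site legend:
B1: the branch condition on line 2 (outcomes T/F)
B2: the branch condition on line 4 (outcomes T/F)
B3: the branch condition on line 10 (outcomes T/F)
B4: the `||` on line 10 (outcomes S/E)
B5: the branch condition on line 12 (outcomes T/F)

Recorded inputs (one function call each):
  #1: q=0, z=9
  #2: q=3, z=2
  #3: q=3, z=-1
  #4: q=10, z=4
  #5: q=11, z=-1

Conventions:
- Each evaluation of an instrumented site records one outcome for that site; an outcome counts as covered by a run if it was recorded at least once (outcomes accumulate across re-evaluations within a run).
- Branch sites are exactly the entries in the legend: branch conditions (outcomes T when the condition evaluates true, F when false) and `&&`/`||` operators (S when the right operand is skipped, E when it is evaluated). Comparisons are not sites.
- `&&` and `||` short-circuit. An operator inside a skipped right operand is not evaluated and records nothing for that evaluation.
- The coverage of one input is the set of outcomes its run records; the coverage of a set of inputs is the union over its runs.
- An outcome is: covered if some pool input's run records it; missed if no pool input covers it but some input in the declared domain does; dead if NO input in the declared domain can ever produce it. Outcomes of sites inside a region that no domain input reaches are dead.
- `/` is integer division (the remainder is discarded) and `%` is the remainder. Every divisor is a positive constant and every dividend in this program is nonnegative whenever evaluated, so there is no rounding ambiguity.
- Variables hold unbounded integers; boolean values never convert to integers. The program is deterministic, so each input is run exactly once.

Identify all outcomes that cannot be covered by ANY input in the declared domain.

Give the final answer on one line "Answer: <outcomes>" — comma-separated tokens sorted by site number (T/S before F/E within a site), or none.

running all 168 domain inputs and tallying outcomes:
  B1=F: no domain input ever produces it -> dead
  B2=T: no domain input ever produces it -> dead
  B2=F: no domain input ever produces it -> dead
  reachable outcomes have witnesses, e.g. B1=T (e.g. q=0, z=-1), B3=T (e.g. q=0, z=-1), B3=F (e.g. q=3, z=-1), B4=S (e.g. q=0, z=-1)

Answer: B1=F, B2=T, B2=F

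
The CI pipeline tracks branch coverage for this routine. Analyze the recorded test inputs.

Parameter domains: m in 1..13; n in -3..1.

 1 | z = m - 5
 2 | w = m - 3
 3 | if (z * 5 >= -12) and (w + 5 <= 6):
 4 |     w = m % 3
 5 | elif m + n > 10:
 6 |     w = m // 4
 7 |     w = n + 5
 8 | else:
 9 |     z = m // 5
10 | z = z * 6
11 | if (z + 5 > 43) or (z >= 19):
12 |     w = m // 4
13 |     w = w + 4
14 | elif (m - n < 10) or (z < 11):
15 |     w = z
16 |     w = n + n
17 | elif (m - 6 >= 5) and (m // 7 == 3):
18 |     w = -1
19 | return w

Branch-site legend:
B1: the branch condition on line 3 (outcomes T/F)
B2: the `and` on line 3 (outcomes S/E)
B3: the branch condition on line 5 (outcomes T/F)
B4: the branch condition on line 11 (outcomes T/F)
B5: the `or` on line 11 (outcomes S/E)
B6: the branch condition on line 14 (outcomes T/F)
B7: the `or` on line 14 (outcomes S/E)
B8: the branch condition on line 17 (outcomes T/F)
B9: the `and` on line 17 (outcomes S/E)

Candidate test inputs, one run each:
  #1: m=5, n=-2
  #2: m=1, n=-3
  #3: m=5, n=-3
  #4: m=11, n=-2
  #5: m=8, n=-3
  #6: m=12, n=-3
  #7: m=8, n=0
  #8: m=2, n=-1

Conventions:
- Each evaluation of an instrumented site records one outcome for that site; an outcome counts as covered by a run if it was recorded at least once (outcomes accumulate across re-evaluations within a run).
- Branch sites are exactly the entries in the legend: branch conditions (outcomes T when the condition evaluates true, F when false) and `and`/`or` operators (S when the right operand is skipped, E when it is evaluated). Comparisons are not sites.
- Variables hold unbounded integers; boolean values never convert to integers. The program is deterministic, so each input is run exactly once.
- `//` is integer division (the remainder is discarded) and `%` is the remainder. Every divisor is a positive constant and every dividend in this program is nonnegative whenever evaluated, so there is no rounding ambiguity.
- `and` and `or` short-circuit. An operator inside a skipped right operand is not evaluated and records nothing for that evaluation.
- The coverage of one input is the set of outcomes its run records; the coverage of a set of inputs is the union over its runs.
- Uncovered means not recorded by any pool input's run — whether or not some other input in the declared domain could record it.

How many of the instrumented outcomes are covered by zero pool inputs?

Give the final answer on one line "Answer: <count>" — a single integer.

run #1 (m=5, n=-2) records B1=F, B2=E, B3=F, B4=F, B5=E, B6=T, B7=S
run #2 (m=1, n=-3) records B1=F, B2=S, B3=F, B4=F, B5=E, B6=T, B7=S
run #3 (m=5, n=-3) records B1=F, B2=E, B3=F, B4=F, B5=E, B6=T, B7=S
run #4 (m=11, n=-2) records B1=F, B2=E, B3=F, B4=F, B5=E, B6=F, B7=E, B8=F, B9=E
run #5 (m=8, n=-3) records B1=F, B2=E, B3=F, B4=F, B5=E, B6=T, B7=E
run #6 (m=12, n=-3) records B1=F, B2=E, B3=F, B4=F, B5=E, B6=F, B7=E, B8=F, B9=E
run #7 (m=8, n=0) records B1=F, B2=E, B3=F, B4=F, B5=E, B6=T, B7=S
run #8 (m=2, n=-1) records B1=F, B2=S, B3=F, B4=F, B5=E, B6=T, B7=S
union over the pool: B1=F, B2=S, B2=E, B3=F, B4=F, B5=E, B6=T, B6=F, B7=S, B7=E, B8=F, B9=E
uncovered (6 of 18): B1=T, B3=T, B4=T, B5=S, B8=T, B9=S

Answer: 6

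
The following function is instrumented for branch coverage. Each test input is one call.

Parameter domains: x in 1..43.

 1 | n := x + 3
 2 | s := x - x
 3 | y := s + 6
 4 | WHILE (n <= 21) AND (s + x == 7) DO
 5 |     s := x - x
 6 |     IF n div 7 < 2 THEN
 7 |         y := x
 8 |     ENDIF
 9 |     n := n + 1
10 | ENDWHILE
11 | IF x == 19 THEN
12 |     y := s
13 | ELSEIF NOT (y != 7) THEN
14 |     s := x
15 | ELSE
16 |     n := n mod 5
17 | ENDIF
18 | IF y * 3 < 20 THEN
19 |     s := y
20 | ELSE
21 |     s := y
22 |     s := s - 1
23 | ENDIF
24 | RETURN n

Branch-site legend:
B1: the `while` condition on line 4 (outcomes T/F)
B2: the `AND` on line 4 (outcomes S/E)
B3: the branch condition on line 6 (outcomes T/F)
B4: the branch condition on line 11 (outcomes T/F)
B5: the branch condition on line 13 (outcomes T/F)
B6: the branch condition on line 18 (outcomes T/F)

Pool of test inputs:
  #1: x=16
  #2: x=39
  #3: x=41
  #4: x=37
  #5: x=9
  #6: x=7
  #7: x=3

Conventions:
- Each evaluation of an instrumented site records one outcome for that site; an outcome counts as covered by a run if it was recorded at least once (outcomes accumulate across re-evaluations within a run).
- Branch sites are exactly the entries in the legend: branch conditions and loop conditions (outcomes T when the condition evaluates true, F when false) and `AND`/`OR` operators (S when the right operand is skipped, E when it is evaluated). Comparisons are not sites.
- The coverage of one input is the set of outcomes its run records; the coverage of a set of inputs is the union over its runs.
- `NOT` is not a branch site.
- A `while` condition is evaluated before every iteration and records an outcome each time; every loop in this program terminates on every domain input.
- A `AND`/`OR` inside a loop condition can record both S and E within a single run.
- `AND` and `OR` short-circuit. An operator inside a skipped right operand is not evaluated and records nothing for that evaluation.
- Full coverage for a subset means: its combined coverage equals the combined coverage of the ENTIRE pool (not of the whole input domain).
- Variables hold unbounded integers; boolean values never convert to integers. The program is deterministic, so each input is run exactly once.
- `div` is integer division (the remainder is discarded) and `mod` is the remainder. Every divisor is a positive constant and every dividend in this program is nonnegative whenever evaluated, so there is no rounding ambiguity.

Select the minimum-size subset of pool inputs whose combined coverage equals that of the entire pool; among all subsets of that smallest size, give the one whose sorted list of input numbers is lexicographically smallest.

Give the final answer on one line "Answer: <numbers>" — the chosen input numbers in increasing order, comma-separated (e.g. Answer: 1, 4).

input #1, x=16: events B2->E, B1->F, B4->F, B5->F, B6->T; outcomes B1=F, B2=E, B4=F, B5=F, B6=T
input #2, x=39: events B2->S, B1->F, B4->F, B5->F, B6->T; outcomes B1=F, B2=S, B4=F, B5=F, B6=T
input #3, x=41: events B2->S, B1->F, B4->F, B5->F, B6->T; outcomes B1=F, B2=S, B4=F, B5=F, B6=T
input #4, x=37: events B2->S, B1->F, B4->F, B5->F, B6->T; outcomes B1=F, B2=S, B4=F, B5=F, B6=T
input #5, x=9: events B2->E, B1->F, B4->F, B5->F, B6->T; outcomes B1=F, B2=E, B4=F, B5=F, B6=T
input #6, x=7: events B2->E, B1->T, B3->T, B2->E, B1->T, B3->T, B2->E, B1->T, B3->T, B2->E, B1->T, B3->T, B2->E, B1->T, ...; outcomes B1=T, B1=F, B2=S, B2=E, B3=T, B3=F, B4=F, B5=T, B6=F
input #7, x=3: events B2->E, B1->F, B4->F, B5->F, B6->T; outcomes B1=F, B2=E, B4=F, B5=F, B6=T
the full pool covers 11 outcomes: B1=T, B1=F, B2=S, B2=E, B3=T, B3=F, B4=F, B5=T, B5=F, B6=T, B6=F
no size-1 subset reaches all 11 outcomes (best union: 9/11)
at size 2, {1, 6} reaches all 11 outcomes; every lexicographically earlier size-2 subset fails

Answer: 1, 6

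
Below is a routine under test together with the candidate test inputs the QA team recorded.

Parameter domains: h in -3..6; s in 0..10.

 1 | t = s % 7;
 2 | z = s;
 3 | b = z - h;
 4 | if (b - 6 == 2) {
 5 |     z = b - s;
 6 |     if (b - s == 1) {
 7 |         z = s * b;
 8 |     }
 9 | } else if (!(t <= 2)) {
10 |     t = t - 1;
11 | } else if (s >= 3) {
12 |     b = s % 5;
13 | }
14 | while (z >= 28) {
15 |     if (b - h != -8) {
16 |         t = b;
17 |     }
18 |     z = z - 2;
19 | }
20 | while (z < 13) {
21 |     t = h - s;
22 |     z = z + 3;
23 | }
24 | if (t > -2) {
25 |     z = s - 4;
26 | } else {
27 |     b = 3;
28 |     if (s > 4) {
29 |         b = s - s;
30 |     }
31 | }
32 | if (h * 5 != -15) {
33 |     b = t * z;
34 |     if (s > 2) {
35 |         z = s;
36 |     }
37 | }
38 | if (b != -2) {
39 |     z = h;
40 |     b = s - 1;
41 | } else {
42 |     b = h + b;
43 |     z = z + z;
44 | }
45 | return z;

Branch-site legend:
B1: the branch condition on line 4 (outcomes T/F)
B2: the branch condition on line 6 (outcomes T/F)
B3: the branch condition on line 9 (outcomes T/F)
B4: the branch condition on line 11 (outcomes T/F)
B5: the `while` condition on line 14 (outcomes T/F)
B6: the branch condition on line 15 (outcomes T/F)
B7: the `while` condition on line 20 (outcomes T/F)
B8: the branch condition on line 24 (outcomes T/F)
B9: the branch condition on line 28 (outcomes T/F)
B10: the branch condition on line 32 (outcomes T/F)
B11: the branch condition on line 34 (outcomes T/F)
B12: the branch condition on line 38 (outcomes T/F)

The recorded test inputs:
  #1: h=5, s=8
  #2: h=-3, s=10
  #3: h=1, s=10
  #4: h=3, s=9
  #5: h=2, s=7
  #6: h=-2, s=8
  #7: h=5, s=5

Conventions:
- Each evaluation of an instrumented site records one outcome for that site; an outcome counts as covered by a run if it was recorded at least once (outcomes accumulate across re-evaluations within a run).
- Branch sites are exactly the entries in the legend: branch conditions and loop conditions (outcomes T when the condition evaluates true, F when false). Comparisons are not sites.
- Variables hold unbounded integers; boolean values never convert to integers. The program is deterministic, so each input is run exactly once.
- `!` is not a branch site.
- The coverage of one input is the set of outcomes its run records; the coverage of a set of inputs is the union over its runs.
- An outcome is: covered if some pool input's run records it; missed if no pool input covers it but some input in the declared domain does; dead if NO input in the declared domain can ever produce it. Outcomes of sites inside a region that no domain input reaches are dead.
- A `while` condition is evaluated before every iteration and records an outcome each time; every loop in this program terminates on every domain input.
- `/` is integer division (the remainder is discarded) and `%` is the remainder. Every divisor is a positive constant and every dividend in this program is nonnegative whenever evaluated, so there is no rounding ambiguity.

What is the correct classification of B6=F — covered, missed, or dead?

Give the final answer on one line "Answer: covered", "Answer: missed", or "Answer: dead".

no pool input records B6=F
checking all 110 inputs in the declared domain: B6=F is never recorded -> dead

Answer: dead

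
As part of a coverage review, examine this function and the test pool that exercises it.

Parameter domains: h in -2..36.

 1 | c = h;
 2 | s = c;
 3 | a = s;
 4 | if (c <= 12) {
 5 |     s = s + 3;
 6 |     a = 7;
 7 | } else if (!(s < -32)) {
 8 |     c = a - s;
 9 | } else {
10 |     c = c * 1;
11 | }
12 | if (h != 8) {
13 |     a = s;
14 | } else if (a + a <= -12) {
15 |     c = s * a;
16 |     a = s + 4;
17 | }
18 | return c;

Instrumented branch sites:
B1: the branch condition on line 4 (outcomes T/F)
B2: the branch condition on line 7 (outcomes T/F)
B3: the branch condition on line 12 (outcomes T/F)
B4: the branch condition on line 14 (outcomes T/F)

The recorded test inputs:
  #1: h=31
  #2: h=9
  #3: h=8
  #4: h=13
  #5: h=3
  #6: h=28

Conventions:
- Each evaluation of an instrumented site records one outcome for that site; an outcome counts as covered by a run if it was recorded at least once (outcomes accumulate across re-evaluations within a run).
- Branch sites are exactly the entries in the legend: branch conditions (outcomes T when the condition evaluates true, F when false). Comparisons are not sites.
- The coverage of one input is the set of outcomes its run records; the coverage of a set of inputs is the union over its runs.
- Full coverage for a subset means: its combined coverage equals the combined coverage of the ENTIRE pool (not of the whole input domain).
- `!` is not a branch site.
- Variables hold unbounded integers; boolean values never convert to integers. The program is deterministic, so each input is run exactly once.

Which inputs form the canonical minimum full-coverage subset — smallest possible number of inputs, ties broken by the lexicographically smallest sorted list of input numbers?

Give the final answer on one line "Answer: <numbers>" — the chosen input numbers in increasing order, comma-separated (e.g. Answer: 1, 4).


input #1, h=31: events B1->F, B2->T, B3->T; outcomes B1=F, B2=T, B3=T
input #2, h=9: events B1->T, B3->T; outcomes B1=T, B3=T
input #3, h=8: events B1->T, B3->F, B4->F; outcomes B1=T, B3=F, B4=F
input #4, h=13: events B1->F, B2->T, B3->T; outcomes B1=F, B2=T, B3=T
input #5, h=3: events B1->T, B3->T; outcomes B1=T, B3=T
input #6, h=28: events B1->F, B2->T, B3->T; outcomes B1=F, B2=T, B3=T
union over all inputs: B1=T, B1=F, B2=T, B3=T, B3=F, B4=F (6 outcomes)
checked all size-1 subsets: none covers 6 outcomes (max 3/6)
at size 2, {1, 3} reaches all 6 outcomes; every lexicographically earlier size-2 subset fails
Answer: 1, 3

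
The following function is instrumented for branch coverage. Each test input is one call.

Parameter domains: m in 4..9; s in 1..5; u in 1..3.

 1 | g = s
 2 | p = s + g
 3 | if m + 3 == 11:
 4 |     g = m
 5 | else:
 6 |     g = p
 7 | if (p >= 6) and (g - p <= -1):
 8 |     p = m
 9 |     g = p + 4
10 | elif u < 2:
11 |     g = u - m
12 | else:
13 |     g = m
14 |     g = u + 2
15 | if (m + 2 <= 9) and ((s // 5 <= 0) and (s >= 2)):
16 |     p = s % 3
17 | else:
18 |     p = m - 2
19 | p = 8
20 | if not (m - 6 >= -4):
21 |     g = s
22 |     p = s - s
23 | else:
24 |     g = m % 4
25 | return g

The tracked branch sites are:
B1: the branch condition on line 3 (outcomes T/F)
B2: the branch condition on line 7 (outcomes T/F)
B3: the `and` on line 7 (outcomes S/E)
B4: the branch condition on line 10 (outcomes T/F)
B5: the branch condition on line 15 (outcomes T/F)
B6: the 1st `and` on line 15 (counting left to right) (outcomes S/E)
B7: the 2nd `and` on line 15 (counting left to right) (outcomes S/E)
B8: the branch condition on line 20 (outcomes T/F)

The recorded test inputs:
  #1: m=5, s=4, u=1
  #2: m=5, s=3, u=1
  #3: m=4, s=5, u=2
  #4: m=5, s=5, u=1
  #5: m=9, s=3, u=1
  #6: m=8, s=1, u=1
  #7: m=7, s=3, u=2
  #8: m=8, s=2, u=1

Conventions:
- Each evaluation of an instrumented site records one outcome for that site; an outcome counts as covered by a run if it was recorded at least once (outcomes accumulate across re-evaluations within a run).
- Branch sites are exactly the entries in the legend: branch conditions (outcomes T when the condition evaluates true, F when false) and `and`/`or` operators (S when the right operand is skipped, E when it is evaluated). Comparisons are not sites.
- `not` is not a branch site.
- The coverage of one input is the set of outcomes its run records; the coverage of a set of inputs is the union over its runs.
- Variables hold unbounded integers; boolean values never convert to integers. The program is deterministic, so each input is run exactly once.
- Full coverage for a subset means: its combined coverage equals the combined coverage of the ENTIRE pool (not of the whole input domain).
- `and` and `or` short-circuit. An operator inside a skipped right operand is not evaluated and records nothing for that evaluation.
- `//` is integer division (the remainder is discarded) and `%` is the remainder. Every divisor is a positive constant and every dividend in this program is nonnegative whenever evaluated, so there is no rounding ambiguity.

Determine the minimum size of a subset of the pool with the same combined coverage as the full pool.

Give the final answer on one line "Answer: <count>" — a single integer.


input #1, m=5, s=4, u=1: events B1->F, B3->E, B2->F, B4->T, B6->E, B7->E, B5->T, B8->F; outcomes B1=F, B2=F, B3=E, B4=T, B5=T, B6=E, B7=E, B8=F
input #2, m=5, s=3, u=1: events B1->F, B3->E, B2->F, B4->T, B6->E, B7->E, B5->T, B8->F; outcomes B1=F, B2=F, B3=E, B4=T, B5=T, B6=E, B7=E, B8=F
input #3, m=4, s=5, u=2: events B1->F, B3->E, B2->F, B4->F, B6->E, B7->S, B5->F, B8->F; outcomes B1=F, B2=F, B3=E, B4=F, B5=F, B6=E, B7=S, B8=F
input #4, m=5, s=5, u=1: events B1->F, B3->E, B2->F, B4->T, B6->E, B7->S, B5->F, B8->F; outcomes B1=F, B2=F, B3=E, B4=T, B5=F, B6=E, B7=S, B8=F
input #5, m=9, s=3, u=1: events B1->F, B3->E, B2->F, B4->T, B6->S, B5->F, B8->F; outcomes B1=F, B2=F, B3=E, B4=T, B5=F, B6=S, B8=F
input #6, m=8, s=1, u=1: events B1->T, B3->S, B2->F, B4->T, B6->S, B5->F, B8->F; outcomes B1=T, B2=F, B3=S, B4=T, B5=F, B6=S, B8=F
input #7, m=7, s=3, u=2: events B1->F, B3->E, B2->F, B4->F, B6->E, B7->E, B5->T, B8->F; outcomes B1=F, B2=F, B3=E, B4=F, B5=T, B6=E, B7=E, B8=F
input #8, m=8, s=2, u=1: events B1->T, B3->S, B2->F, B4->T, B6->S, B5->F, B8->F; outcomes B1=T, B2=F, B3=S, B4=T, B5=F, B6=S, B8=F
union over all inputs: B1=T, B1=F, B2=F, B3=S, B3=E, B4=T, B4=F, B5=T, B5=F, B6=S, B6=E, B7=S, B7=E, B8=F (14 outcomes)
checked all size-1 subsets: none covers 14 outcomes (max 8/14)
checked all size-2 subsets: none covers 14 outcomes (max 13/14)
size 3: inputs {1, 3, 6} cover all 14 outcomes, and no lexicographically smaller subset of this size does
Answer: 3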